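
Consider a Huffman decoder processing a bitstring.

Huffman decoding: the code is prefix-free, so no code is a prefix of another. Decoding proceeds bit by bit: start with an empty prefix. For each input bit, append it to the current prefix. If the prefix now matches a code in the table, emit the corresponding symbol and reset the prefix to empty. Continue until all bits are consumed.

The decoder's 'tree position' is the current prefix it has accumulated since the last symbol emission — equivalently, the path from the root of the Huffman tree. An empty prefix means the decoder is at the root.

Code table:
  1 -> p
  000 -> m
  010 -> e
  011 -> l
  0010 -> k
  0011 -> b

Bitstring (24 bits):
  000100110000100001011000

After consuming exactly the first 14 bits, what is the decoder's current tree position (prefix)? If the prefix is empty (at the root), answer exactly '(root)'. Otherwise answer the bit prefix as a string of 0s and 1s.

Bit 0: prefix='0' (no match yet)
Bit 1: prefix='00' (no match yet)
Bit 2: prefix='000' -> emit 'm', reset
Bit 3: prefix='1' -> emit 'p', reset
Bit 4: prefix='0' (no match yet)
Bit 5: prefix='00' (no match yet)
Bit 6: prefix='001' (no match yet)
Bit 7: prefix='0011' -> emit 'b', reset
Bit 8: prefix='0' (no match yet)
Bit 9: prefix='00' (no match yet)
Bit 10: prefix='000' -> emit 'm', reset
Bit 11: prefix='0' (no match yet)
Bit 12: prefix='01' (no match yet)
Bit 13: prefix='010' -> emit 'e', reset

Answer: (root)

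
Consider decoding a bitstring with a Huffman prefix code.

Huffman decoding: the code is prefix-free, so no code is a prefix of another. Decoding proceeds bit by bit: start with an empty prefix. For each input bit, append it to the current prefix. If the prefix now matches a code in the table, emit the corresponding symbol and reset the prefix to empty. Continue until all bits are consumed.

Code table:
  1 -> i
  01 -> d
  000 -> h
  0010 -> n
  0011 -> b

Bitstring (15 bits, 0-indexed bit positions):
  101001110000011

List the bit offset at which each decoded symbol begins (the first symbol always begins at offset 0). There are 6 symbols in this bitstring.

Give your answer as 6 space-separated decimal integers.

Bit 0: prefix='1' -> emit 'i', reset
Bit 1: prefix='0' (no match yet)
Bit 2: prefix='01' -> emit 'd', reset
Bit 3: prefix='0' (no match yet)
Bit 4: prefix='00' (no match yet)
Bit 5: prefix='001' (no match yet)
Bit 6: prefix='0011' -> emit 'b', reset
Bit 7: prefix='1' -> emit 'i', reset
Bit 8: prefix='0' (no match yet)
Bit 9: prefix='00' (no match yet)
Bit 10: prefix='000' -> emit 'h', reset
Bit 11: prefix='0' (no match yet)
Bit 12: prefix='00' (no match yet)
Bit 13: prefix='001' (no match yet)
Bit 14: prefix='0011' -> emit 'b', reset

Answer: 0 1 3 7 8 11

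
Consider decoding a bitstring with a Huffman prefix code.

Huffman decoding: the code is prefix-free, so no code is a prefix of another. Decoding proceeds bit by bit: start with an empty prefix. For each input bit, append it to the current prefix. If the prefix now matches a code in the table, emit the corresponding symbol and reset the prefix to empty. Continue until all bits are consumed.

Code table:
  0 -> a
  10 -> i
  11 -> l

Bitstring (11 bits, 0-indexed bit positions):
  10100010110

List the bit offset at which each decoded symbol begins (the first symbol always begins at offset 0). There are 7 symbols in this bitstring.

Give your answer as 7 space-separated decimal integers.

Answer: 0 2 4 5 6 8 10

Derivation:
Bit 0: prefix='1' (no match yet)
Bit 1: prefix='10' -> emit 'i', reset
Bit 2: prefix='1' (no match yet)
Bit 3: prefix='10' -> emit 'i', reset
Bit 4: prefix='0' -> emit 'a', reset
Bit 5: prefix='0' -> emit 'a', reset
Bit 6: prefix='1' (no match yet)
Bit 7: prefix='10' -> emit 'i', reset
Bit 8: prefix='1' (no match yet)
Bit 9: prefix='11' -> emit 'l', reset
Bit 10: prefix='0' -> emit 'a', reset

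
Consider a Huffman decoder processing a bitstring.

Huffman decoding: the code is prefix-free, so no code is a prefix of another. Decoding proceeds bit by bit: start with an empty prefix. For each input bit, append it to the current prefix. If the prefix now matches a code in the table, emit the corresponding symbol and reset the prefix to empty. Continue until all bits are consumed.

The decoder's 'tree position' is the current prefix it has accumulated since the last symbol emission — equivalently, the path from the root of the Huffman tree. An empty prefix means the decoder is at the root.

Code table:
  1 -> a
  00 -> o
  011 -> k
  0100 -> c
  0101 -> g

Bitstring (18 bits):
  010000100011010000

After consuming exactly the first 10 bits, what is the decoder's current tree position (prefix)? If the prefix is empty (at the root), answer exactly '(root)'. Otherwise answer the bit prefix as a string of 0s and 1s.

Bit 0: prefix='0' (no match yet)
Bit 1: prefix='01' (no match yet)
Bit 2: prefix='010' (no match yet)
Bit 3: prefix='0100' -> emit 'c', reset
Bit 4: prefix='0' (no match yet)
Bit 5: prefix='00' -> emit 'o', reset
Bit 6: prefix='1' -> emit 'a', reset
Bit 7: prefix='0' (no match yet)
Bit 8: prefix='00' -> emit 'o', reset
Bit 9: prefix='0' (no match yet)

Answer: 0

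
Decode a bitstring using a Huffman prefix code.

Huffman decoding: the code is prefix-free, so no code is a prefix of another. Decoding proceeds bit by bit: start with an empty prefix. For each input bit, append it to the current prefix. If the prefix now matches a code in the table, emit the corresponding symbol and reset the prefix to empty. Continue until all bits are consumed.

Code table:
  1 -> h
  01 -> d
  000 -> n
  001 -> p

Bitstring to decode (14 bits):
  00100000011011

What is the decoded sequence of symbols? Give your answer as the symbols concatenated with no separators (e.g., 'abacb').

Bit 0: prefix='0' (no match yet)
Bit 1: prefix='00' (no match yet)
Bit 2: prefix='001' -> emit 'p', reset
Bit 3: prefix='0' (no match yet)
Bit 4: prefix='00' (no match yet)
Bit 5: prefix='000' -> emit 'n', reset
Bit 6: prefix='0' (no match yet)
Bit 7: prefix='00' (no match yet)
Bit 8: prefix='000' -> emit 'n', reset
Bit 9: prefix='1' -> emit 'h', reset
Bit 10: prefix='1' -> emit 'h', reset
Bit 11: prefix='0' (no match yet)
Bit 12: prefix='01' -> emit 'd', reset
Bit 13: prefix='1' -> emit 'h', reset

Answer: pnnhhdh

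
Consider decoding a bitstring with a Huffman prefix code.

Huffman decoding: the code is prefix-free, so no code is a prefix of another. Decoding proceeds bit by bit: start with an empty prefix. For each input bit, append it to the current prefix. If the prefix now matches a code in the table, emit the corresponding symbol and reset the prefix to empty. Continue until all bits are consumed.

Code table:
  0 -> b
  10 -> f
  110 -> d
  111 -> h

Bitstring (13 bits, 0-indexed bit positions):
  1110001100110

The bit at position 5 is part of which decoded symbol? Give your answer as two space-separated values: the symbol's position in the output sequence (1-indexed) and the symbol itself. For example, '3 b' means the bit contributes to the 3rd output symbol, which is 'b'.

Answer: 4 b

Derivation:
Bit 0: prefix='1' (no match yet)
Bit 1: prefix='11' (no match yet)
Bit 2: prefix='111' -> emit 'h', reset
Bit 3: prefix='0' -> emit 'b', reset
Bit 4: prefix='0' -> emit 'b', reset
Bit 5: prefix='0' -> emit 'b', reset
Bit 6: prefix='1' (no match yet)
Bit 7: prefix='11' (no match yet)
Bit 8: prefix='110' -> emit 'd', reset
Bit 9: prefix='0' -> emit 'b', reset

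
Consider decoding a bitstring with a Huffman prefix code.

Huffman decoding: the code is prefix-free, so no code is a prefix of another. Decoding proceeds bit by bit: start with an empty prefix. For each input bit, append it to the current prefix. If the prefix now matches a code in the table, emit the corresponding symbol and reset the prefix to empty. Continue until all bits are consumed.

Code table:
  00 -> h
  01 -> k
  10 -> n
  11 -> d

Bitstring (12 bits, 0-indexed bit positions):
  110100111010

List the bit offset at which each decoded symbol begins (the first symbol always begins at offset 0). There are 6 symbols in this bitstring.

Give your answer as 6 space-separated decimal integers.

Answer: 0 2 4 6 8 10

Derivation:
Bit 0: prefix='1' (no match yet)
Bit 1: prefix='11' -> emit 'd', reset
Bit 2: prefix='0' (no match yet)
Bit 3: prefix='01' -> emit 'k', reset
Bit 4: prefix='0' (no match yet)
Bit 5: prefix='00' -> emit 'h', reset
Bit 6: prefix='1' (no match yet)
Bit 7: prefix='11' -> emit 'd', reset
Bit 8: prefix='1' (no match yet)
Bit 9: prefix='10' -> emit 'n', reset
Bit 10: prefix='1' (no match yet)
Bit 11: prefix='10' -> emit 'n', reset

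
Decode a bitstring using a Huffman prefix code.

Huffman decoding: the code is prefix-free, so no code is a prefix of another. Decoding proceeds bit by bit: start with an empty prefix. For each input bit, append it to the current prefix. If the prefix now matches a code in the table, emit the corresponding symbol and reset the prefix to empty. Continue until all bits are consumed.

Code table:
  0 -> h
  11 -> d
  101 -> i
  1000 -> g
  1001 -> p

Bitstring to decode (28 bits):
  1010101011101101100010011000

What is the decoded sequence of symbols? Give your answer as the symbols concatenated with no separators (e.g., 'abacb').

Bit 0: prefix='1' (no match yet)
Bit 1: prefix='10' (no match yet)
Bit 2: prefix='101' -> emit 'i', reset
Bit 3: prefix='0' -> emit 'h', reset
Bit 4: prefix='1' (no match yet)
Bit 5: prefix='10' (no match yet)
Bit 6: prefix='101' -> emit 'i', reset
Bit 7: prefix='0' -> emit 'h', reset
Bit 8: prefix='1' (no match yet)
Bit 9: prefix='11' -> emit 'd', reset
Bit 10: prefix='1' (no match yet)
Bit 11: prefix='10' (no match yet)
Bit 12: prefix='101' -> emit 'i', reset
Bit 13: prefix='1' (no match yet)
Bit 14: prefix='10' (no match yet)
Bit 15: prefix='101' -> emit 'i', reset
Bit 16: prefix='1' (no match yet)
Bit 17: prefix='10' (no match yet)
Bit 18: prefix='100' (no match yet)
Bit 19: prefix='1000' -> emit 'g', reset
Bit 20: prefix='1' (no match yet)
Bit 21: prefix='10' (no match yet)
Bit 22: prefix='100' (no match yet)
Bit 23: prefix='1001' -> emit 'p', reset
Bit 24: prefix='1' (no match yet)
Bit 25: prefix='10' (no match yet)
Bit 26: prefix='100' (no match yet)
Bit 27: prefix='1000' -> emit 'g', reset

Answer: ihihdiigpg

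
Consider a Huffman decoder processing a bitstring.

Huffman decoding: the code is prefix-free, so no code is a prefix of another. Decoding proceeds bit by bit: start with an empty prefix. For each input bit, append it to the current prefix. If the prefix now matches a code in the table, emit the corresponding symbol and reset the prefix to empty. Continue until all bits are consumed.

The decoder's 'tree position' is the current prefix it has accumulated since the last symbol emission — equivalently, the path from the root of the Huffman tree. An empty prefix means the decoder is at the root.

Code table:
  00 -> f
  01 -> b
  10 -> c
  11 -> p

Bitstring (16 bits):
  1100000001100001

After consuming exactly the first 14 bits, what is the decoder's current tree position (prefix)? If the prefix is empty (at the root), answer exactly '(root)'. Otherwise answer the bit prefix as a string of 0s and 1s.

Bit 0: prefix='1' (no match yet)
Bit 1: prefix='11' -> emit 'p', reset
Bit 2: prefix='0' (no match yet)
Bit 3: prefix='00' -> emit 'f', reset
Bit 4: prefix='0' (no match yet)
Bit 5: prefix='00' -> emit 'f', reset
Bit 6: prefix='0' (no match yet)
Bit 7: prefix='00' -> emit 'f', reset
Bit 8: prefix='0' (no match yet)
Bit 9: prefix='01' -> emit 'b', reset
Bit 10: prefix='1' (no match yet)
Bit 11: prefix='10' -> emit 'c', reset
Bit 12: prefix='0' (no match yet)
Bit 13: prefix='00' -> emit 'f', reset

Answer: (root)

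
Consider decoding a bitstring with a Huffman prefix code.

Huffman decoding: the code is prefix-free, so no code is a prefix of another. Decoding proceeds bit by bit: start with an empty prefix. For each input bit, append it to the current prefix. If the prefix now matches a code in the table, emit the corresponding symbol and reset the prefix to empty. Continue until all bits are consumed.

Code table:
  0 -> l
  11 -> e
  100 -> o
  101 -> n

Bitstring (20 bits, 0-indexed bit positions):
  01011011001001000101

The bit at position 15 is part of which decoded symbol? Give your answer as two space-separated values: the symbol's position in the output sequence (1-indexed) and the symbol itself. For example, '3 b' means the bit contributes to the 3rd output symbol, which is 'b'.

Answer: 6 o

Derivation:
Bit 0: prefix='0' -> emit 'l', reset
Bit 1: prefix='1' (no match yet)
Bit 2: prefix='10' (no match yet)
Bit 3: prefix='101' -> emit 'n', reset
Bit 4: prefix='1' (no match yet)
Bit 5: prefix='10' (no match yet)
Bit 6: prefix='101' -> emit 'n', reset
Bit 7: prefix='1' (no match yet)
Bit 8: prefix='10' (no match yet)
Bit 9: prefix='100' -> emit 'o', reset
Bit 10: prefix='1' (no match yet)
Bit 11: prefix='10' (no match yet)
Bit 12: prefix='100' -> emit 'o', reset
Bit 13: prefix='1' (no match yet)
Bit 14: prefix='10' (no match yet)
Bit 15: prefix='100' -> emit 'o', reset
Bit 16: prefix='0' -> emit 'l', reset
Bit 17: prefix='1' (no match yet)
Bit 18: prefix='10' (no match yet)
Bit 19: prefix='101' -> emit 'n', reset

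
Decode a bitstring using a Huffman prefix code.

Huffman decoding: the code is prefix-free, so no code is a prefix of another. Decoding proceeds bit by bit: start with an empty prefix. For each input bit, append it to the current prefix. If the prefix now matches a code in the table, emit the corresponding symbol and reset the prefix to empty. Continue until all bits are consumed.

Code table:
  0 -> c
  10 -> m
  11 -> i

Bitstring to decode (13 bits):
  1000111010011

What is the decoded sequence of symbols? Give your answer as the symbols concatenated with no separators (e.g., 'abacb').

Bit 0: prefix='1' (no match yet)
Bit 1: prefix='10' -> emit 'm', reset
Bit 2: prefix='0' -> emit 'c', reset
Bit 3: prefix='0' -> emit 'c', reset
Bit 4: prefix='1' (no match yet)
Bit 5: prefix='11' -> emit 'i', reset
Bit 6: prefix='1' (no match yet)
Bit 7: prefix='10' -> emit 'm', reset
Bit 8: prefix='1' (no match yet)
Bit 9: prefix='10' -> emit 'm', reset
Bit 10: prefix='0' -> emit 'c', reset
Bit 11: prefix='1' (no match yet)
Bit 12: prefix='11' -> emit 'i', reset

Answer: mccimmci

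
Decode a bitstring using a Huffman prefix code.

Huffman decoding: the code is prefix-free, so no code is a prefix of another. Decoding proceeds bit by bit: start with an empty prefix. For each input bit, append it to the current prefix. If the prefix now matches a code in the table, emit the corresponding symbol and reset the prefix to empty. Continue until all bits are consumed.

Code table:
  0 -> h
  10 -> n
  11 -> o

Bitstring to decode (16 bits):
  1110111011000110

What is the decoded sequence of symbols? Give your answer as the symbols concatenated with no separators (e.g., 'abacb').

Bit 0: prefix='1' (no match yet)
Bit 1: prefix='11' -> emit 'o', reset
Bit 2: prefix='1' (no match yet)
Bit 3: prefix='10' -> emit 'n', reset
Bit 4: prefix='1' (no match yet)
Bit 5: prefix='11' -> emit 'o', reset
Bit 6: prefix='1' (no match yet)
Bit 7: prefix='10' -> emit 'n', reset
Bit 8: prefix='1' (no match yet)
Bit 9: prefix='11' -> emit 'o', reset
Bit 10: prefix='0' -> emit 'h', reset
Bit 11: prefix='0' -> emit 'h', reset
Bit 12: prefix='0' -> emit 'h', reset
Bit 13: prefix='1' (no match yet)
Bit 14: prefix='11' -> emit 'o', reset
Bit 15: prefix='0' -> emit 'h', reset

Answer: ononohhhoh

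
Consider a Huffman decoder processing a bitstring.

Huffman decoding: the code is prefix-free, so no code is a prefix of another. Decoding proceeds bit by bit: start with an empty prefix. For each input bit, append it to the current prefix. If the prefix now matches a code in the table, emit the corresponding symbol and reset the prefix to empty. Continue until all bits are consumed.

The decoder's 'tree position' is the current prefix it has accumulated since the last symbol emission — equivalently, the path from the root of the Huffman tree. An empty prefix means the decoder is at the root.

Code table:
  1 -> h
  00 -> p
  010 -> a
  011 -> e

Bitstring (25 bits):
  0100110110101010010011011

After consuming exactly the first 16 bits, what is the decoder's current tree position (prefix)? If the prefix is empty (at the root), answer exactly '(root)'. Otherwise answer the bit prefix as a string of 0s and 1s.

Bit 0: prefix='0' (no match yet)
Bit 1: prefix='01' (no match yet)
Bit 2: prefix='010' -> emit 'a', reset
Bit 3: prefix='0' (no match yet)
Bit 4: prefix='01' (no match yet)
Bit 5: prefix='011' -> emit 'e', reset
Bit 6: prefix='0' (no match yet)
Bit 7: prefix='01' (no match yet)
Bit 8: prefix='011' -> emit 'e', reset
Bit 9: prefix='0' (no match yet)
Bit 10: prefix='01' (no match yet)
Bit 11: prefix='010' -> emit 'a', reset
Bit 12: prefix='1' -> emit 'h', reset
Bit 13: prefix='0' (no match yet)
Bit 14: prefix='01' (no match yet)
Bit 15: prefix='010' -> emit 'a', reset

Answer: (root)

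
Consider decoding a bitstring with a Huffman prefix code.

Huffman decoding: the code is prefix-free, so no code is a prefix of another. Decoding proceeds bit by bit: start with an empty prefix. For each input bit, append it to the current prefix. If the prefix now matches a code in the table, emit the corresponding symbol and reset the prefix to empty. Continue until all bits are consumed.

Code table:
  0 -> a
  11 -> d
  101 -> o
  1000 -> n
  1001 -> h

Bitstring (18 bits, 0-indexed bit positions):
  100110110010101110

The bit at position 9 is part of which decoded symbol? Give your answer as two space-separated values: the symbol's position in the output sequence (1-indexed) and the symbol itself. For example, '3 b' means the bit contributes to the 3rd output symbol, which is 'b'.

Bit 0: prefix='1' (no match yet)
Bit 1: prefix='10' (no match yet)
Bit 2: prefix='100' (no match yet)
Bit 3: prefix='1001' -> emit 'h', reset
Bit 4: prefix='1' (no match yet)
Bit 5: prefix='10' (no match yet)
Bit 6: prefix='101' -> emit 'o', reset
Bit 7: prefix='1' (no match yet)
Bit 8: prefix='10' (no match yet)
Bit 9: prefix='100' (no match yet)
Bit 10: prefix='1001' -> emit 'h', reset
Bit 11: prefix='0' -> emit 'a', reset
Bit 12: prefix='1' (no match yet)
Bit 13: prefix='10' (no match yet)

Answer: 3 h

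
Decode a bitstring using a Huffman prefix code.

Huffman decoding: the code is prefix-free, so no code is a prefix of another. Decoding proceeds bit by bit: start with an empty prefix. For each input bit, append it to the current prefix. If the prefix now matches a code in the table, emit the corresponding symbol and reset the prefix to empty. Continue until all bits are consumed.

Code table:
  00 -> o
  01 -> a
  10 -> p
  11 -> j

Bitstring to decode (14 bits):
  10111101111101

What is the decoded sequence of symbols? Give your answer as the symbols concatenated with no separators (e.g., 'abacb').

Bit 0: prefix='1' (no match yet)
Bit 1: prefix='10' -> emit 'p', reset
Bit 2: prefix='1' (no match yet)
Bit 3: prefix='11' -> emit 'j', reset
Bit 4: prefix='1' (no match yet)
Bit 5: prefix='11' -> emit 'j', reset
Bit 6: prefix='0' (no match yet)
Bit 7: prefix='01' -> emit 'a', reset
Bit 8: prefix='1' (no match yet)
Bit 9: prefix='11' -> emit 'j', reset
Bit 10: prefix='1' (no match yet)
Bit 11: prefix='11' -> emit 'j', reset
Bit 12: prefix='0' (no match yet)
Bit 13: prefix='01' -> emit 'a', reset

Answer: pjjajja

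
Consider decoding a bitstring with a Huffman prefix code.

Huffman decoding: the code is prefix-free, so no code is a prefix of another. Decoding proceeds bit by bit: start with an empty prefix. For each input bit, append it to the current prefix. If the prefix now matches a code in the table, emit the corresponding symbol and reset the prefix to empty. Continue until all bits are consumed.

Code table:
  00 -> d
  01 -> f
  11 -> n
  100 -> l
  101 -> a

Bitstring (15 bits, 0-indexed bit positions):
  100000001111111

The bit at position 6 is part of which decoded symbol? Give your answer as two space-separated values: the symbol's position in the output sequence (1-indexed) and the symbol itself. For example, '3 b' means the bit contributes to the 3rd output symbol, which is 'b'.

Bit 0: prefix='1' (no match yet)
Bit 1: prefix='10' (no match yet)
Bit 2: prefix='100' -> emit 'l', reset
Bit 3: prefix='0' (no match yet)
Bit 4: prefix='00' -> emit 'd', reset
Bit 5: prefix='0' (no match yet)
Bit 6: prefix='00' -> emit 'd', reset
Bit 7: prefix='0' (no match yet)
Bit 8: prefix='01' -> emit 'f', reset
Bit 9: prefix='1' (no match yet)
Bit 10: prefix='11' -> emit 'n', reset

Answer: 3 d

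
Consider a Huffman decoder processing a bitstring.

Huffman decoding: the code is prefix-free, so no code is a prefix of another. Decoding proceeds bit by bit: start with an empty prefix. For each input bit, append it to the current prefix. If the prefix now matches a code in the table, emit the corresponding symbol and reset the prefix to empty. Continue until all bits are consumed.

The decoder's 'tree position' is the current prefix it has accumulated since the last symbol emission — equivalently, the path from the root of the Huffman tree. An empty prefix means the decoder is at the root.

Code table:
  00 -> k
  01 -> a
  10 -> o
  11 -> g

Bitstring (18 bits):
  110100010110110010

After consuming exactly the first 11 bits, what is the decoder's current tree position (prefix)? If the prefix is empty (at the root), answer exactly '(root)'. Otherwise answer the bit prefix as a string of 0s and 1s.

Answer: 1

Derivation:
Bit 0: prefix='1' (no match yet)
Bit 1: prefix='11' -> emit 'g', reset
Bit 2: prefix='0' (no match yet)
Bit 3: prefix='01' -> emit 'a', reset
Bit 4: prefix='0' (no match yet)
Bit 5: prefix='00' -> emit 'k', reset
Bit 6: prefix='0' (no match yet)
Bit 7: prefix='01' -> emit 'a', reset
Bit 8: prefix='0' (no match yet)
Bit 9: prefix='01' -> emit 'a', reset
Bit 10: prefix='1' (no match yet)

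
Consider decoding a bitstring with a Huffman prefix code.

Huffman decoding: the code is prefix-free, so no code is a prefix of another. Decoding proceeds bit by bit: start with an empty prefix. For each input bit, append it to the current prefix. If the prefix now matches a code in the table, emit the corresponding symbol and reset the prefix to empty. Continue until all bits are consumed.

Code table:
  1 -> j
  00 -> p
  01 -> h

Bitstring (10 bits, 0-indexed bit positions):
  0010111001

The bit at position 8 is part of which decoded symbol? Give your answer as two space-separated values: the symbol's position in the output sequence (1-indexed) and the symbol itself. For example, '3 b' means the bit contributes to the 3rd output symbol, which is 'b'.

Answer: 6 p

Derivation:
Bit 0: prefix='0' (no match yet)
Bit 1: prefix='00' -> emit 'p', reset
Bit 2: prefix='1' -> emit 'j', reset
Bit 3: prefix='0' (no match yet)
Bit 4: prefix='01' -> emit 'h', reset
Bit 5: prefix='1' -> emit 'j', reset
Bit 6: prefix='1' -> emit 'j', reset
Bit 7: prefix='0' (no match yet)
Bit 8: prefix='00' -> emit 'p', reset
Bit 9: prefix='1' -> emit 'j', reset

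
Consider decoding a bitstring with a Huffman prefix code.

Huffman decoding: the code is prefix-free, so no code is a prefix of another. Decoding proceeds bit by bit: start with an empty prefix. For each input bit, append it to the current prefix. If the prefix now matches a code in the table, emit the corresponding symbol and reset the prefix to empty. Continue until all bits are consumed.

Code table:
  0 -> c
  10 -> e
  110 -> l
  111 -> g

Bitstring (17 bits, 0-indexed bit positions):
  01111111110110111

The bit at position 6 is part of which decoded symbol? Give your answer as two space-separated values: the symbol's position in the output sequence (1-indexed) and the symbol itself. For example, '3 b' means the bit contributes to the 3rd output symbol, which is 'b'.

Answer: 3 g

Derivation:
Bit 0: prefix='0' -> emit 'c', reset
Bit 1: prefix='1' (no match yet)
Bit 2: prefix='11' (no match yet)
Bit 3: prefix='111' -> emit 'g', reset
Bit 4: prefix='1' (no match yet)
Bit 5: prefix='11' (no match yet)
Bit 6: prefix='111' -> emit 'g', reset
Bit 7: prefix='1' (no match yet)
Bit 8: prefix='11' (no match yet)
Bit 9: prefix='111' -> emit 'g', reset
Bit 10: prefix='0' -> emit 'c', reset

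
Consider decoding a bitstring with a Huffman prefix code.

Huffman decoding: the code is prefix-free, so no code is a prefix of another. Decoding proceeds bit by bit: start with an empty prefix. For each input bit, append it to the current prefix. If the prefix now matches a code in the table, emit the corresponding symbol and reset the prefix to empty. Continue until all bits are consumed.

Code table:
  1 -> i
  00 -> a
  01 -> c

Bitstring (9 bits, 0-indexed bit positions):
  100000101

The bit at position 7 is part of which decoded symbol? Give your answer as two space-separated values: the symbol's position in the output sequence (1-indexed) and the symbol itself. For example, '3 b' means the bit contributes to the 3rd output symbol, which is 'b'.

Answer: 5 c

Derivation:
Bit 0: prefix='1' -> emit 'i', reset
Bit 1: prefix='0' (no match yet)
Bit 2: prefix='00' -> emit 'a', reset
Bit 3: prefix='0' (no match yet)
Bit 4: prefix='00' -> emit 'a', reset
Bit 5: prefix='0' (no match yet)
Bit 6: prefix='01' -> emit 'c', reset
Bit 7: prefix='0' (no match yet)
Bit 8: prefix='01' -> emit 'c', reset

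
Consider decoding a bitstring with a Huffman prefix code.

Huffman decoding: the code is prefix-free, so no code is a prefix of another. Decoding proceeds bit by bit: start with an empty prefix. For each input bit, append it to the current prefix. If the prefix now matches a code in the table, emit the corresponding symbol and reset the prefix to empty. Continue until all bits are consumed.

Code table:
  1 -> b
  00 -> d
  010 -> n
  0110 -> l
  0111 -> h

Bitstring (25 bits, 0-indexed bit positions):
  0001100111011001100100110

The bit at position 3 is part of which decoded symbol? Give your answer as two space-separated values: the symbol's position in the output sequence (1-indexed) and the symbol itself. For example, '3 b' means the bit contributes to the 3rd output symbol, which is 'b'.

Bit 0: prefix='0' (no match yet)
Bit 1: prefix='00' -> emit 'd', reset
Bit 2: prefix='0' (no match yet)
Bit 3: prefix='01' (no match yet)
Bit 4: prefix='011' (no match yet)
Bit 5: prefix='0110' -> emit 'l', reset
Bit 6: prefix='0' (no match yet)
Bit 7: prefix='01' (no match yet)

Answer: 2 l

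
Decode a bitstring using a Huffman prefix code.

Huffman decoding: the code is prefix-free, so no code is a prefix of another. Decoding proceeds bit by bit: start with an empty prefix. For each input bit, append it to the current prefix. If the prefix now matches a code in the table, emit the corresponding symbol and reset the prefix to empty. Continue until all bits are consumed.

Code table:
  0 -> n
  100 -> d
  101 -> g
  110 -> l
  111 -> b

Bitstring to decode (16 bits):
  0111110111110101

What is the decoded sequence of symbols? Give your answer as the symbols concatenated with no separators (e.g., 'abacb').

Answer: nblblg

Derivation:
Bit 0: prefix='0' -> emit 'n', reset
Bit 1: prefix='1' (no match yet)
Bit 2: prefix='11' (no match yet)
Bit 3: prefix='111' -> emit 'b', reset
Bit 4: prefix='1' (no match yet)
Bit 5: prefix='11' (no match yet)
Bit 6: prefix='110' -> emit 'l', reset
Bit 7: prefix='1' (no match yet)
Bit 8: prefix='11' (no match yet)
Bit 9: prefix='111' -> emit 'b', reset
Bit 10: prefix='1' (no match yet)
Bit 11: prefix='11' (no match yet)
Bit 12: prefix='110' -> emit 'l', reset
Bit 13: prefix='1' (no match yet)
Bit 14: prefix='10' (no match yet)
Bit 15: prefix='101' -> emit 'g', reset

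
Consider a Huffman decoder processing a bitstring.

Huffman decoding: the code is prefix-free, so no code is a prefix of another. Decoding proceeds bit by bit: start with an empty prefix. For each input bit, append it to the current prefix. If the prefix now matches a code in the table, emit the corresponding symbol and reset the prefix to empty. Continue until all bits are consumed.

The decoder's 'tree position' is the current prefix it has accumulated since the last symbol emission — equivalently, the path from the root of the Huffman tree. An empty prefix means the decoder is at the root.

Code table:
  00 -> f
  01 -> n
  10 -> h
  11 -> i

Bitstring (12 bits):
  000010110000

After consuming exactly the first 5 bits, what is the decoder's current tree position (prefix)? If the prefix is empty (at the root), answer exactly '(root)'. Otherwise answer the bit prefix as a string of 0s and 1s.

Bit 0: prefix='0' (no match yet)
Bit 1: prefix='00' -> emit 'f', reset
Bit 2: prefix='0' (no match yet)
Bit 3: prefix='00' -> emit 'f', reset
Bit 4: prefix='1' (no match yet)

Answer: 1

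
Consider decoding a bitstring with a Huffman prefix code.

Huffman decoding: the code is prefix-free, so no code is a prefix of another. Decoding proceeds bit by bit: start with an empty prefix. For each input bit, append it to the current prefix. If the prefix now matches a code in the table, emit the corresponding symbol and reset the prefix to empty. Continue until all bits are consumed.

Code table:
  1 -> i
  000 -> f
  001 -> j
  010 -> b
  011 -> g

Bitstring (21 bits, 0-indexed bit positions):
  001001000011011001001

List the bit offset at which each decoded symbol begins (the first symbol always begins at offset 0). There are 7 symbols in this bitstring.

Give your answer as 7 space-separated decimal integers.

Answer: 0 3 6 9 12 15 18

Derivation:
Bit 0: prefix='0' (no match yet)
Bit 1: prefix='00' (no match yet)
Bit 2: prefix='001' -> emit 'j', reset
Bit 3: prefix='0' (no match yet)
Bit 4: prefix='00' (no match yet)
Bit 5: prefix='001' -> emit 'j', reset
Bit 6: prefix='0' (no match yet)
Bit 7: prefix='00' (no match yet)
Bit 8: prefix='000' -> emit 'f', reset
Bit 9: prefix='0' (no match yet)
Bit 10: prefix='01' (no match yet)
Bit 11: prefix='011' -> emit 'g', reset
Bit 12: prefix='0' (no match yet)
Bit 13: prefix='01' (no match yet)
Bit 14: prefix='011' -> emit 'g', reset
Bit 15: prefix='0' (no match yet)
Bit 16: prefix='00' (no match yet)
Bit 17: prefix='001' -> emit 'j', reset
Bit 18: prefix='0' (no match yet)
Bit 19: prefix='00' (no match yet)
Bit 20: prefix='001' -> emit 'j', reset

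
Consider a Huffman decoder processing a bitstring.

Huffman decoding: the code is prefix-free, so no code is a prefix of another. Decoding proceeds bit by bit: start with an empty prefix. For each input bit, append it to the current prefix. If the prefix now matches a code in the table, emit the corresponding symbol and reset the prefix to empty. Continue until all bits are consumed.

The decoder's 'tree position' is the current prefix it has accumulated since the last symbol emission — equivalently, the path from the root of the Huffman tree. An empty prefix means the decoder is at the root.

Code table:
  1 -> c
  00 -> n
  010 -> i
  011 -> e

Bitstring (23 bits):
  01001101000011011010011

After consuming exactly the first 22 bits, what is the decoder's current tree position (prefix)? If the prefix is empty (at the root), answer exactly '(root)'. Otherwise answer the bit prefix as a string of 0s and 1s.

Answer: 01

Derivation:
Bit 0: prefix='0' (no match yet)
Bit 1: prefix='01' (no match yet)
Bit 2: prefix='010' -> emit 'i', reset
Bit 3: prefix='0' (no match yet)
Bit 4: prefix='01' (no match yet)
Bit 5: prefix='011' -> emit 'e', reset
Bit 6: prefix='0' (no match yet)
Bit 7: prefix='01' (no match yet)
Bit 8: prefix='010' -> emit 'i', reset
Bit 9: prefix='0' (no match yet)
Bit 10: prefix='00' -> emit 'n', reset
Bit 11: prefix='0' (no match yet)
Bit 12: prefix='01' (no match yet)
Bit 13: prefix='011' -> emit 'e', reset
Bit 14: prefix='0' (no match yet)
Bit 15: prefix='01' (no match yet)
Bit 16: prefix='011' -> emit 'e', reset
Bit 17: prefix='0' (no match yet)
Bit 18: prefix='01' (no match yet)
Bit 19: prefix='010' -> emit 'i', reset
Bit 20: prefix='0' (no match yet)
Bit 21: prefix='01' (no match yet)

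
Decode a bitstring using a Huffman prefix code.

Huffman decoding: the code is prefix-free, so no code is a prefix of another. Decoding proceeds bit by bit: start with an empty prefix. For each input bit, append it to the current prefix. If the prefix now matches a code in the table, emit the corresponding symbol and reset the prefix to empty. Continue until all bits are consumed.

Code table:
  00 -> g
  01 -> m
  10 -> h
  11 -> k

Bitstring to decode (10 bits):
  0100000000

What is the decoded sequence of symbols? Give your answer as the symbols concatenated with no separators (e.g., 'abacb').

Answer: mgggg

Derivation:
Bit 0: prefix='0' (no match yet)
Bit 1: prefix='01' -> emit 'm', reset
Bit 2: prefix='0' (no match yet)
Bit 3: prefix='00' -> emit 'g', reset
Bit 4: prefix='0' (no match yet)
Bit 5: prefix='00' -> emit 'g', reset
Bit 6: prefix='0' (no match yet)
Bit 7: prefix='00' -> emit 'g', reset
Bit 8: prefix='0' (no match yet)
Bit 9: prefix='00' -> emit 'g', reset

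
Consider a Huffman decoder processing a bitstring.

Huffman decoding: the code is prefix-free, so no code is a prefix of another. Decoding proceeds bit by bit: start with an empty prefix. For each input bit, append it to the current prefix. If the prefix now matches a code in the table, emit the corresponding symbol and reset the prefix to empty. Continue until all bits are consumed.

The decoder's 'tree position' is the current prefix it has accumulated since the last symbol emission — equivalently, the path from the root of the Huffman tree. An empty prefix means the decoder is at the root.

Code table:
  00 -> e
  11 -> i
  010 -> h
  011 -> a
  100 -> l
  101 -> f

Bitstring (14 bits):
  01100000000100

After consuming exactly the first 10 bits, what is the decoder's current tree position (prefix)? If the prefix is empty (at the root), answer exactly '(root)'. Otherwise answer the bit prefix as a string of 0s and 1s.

Answer: 0

Derivation:
Bit 0: prefix='0' (no match yet)
Bit 1: prefix='01' (no match yet)
Bit 2: prefix='011' -> emit 'a', reset
Bit 3: prefix='0' (no match yet)
Bit 4: prefix='00' -> emit 'e', reset
Bit 5: prefix='0' (no match yet)
Bit 6: prefix='00' -> emit 'e', reset
Bit 7: prefix='0' (no match yet)
Bit 8: prefix='00' -> emit 'e', reset
Bit 9: prefix='0' (no match yet)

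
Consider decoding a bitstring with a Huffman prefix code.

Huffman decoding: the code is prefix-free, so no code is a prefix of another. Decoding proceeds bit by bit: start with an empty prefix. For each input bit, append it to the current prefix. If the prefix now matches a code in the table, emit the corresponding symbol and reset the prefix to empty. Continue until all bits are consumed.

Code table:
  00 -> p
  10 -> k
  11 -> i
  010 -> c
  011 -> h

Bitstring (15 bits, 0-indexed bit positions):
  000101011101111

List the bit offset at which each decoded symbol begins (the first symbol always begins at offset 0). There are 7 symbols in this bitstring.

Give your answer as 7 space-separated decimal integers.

Bit 0: prefix='0' (no match yet)
Bit 1: prefix='00' -> emit 'p', reset
Bit 2: prefix='0' (no match yet)
Bit 3: prefix='01' (no match yet)
Bit 4: prefix='010' -> emit 'c', reset
Bit 5: prefix='1' (no match yet)
Bit 6: prefix='10' -> emit 'k', reset
Bit 7: prefix='1' (no match yet)
Bit 8: prefix='11' -> emit 'i', reset
Bit 9: prefix='1' (no match yet)
Bit 10: prefix='10' -> emit 'k', reset
Bit 11: prefix='1' (no match yet)
Bit 12: prefix='11' -> emit 'i', reset
Bit 13: prefix='1' (no match yet)
Bit 14: prefix='11' -> emit 'i', reset

Answer: 0 2 5 7 9 11 13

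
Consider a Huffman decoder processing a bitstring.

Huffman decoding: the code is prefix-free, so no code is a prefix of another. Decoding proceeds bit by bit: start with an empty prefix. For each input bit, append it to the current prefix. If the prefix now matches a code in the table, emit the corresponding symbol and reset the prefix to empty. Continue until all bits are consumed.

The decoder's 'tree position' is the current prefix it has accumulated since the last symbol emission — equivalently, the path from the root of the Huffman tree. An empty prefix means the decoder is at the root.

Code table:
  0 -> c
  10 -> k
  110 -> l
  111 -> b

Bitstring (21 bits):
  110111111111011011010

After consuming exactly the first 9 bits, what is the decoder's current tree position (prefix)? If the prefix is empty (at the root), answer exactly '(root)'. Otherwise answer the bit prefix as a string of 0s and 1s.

Bit 0: prefix='1' (no match yet)
Bit 1: prefix='11' (no match yet)
Bit 2: prefix='110' -> emit 'l', reset
Bit 3: prefix='1' (no match yet)
Bit 4: prefix='11' (no match yet)
Bit 5: prefix='111' -> emit 'b', reset
Bit 6: prefix='1' (no match yet)
Bit 7: prefix='11' (no match yet)
Bit 8: prefix='111' -> emit 'b', reset

Answer: (root)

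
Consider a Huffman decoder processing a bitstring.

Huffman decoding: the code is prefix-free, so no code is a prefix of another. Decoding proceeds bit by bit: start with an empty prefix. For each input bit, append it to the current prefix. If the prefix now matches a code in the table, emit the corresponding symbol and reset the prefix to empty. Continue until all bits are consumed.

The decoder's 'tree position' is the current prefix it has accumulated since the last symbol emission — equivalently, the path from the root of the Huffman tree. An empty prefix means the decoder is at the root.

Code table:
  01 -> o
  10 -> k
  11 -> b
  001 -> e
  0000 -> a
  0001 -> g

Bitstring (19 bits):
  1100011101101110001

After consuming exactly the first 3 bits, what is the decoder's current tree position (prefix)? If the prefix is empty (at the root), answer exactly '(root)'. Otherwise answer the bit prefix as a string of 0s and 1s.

Answer: 0

Derivation:
Bit 0: prefix='1' (no match yet)
Bit 1: prefix='11' -> emit 'b', reset
Bit 2: prefix='0' (no match yet)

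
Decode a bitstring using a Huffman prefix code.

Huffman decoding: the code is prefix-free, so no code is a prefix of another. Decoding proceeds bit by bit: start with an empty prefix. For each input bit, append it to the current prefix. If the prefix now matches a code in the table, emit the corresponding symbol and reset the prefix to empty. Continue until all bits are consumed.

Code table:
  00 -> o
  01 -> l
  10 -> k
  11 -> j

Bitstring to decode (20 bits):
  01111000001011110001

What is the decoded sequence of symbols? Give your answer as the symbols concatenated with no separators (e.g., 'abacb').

Bit 0: prefix='0' (no match yet)
Bit 1: prefix='01' -> emit 'l', reset
Bit 2: prefix='1' (no match yet)
Bit 3: prefix='11' -> emit 'j', reset
Bit 4: prefix='1' (no match yet)
Bit 5: prefix='10' -> emit 'k', reset
Bit 6: prefix='0' (no match yet)
Bit 7: prefix='00' -> emit 'o', reset
Bit 8: prefix='0' (no match yet)
Bit 9: prefix='00' -> emit 'o', reset
Bit 10: prefix='1' (no match yet)
Bit 11: prefix='10' -> emit 'k', reset
Bit 12: prefix='1' (no match yet)
Bit 13: prefix='11' -> emit 'j', reset
Bit 14: prefix='1' (no match yet)
Bit 15: prefix='11' -> emit 'j', reset
Bit 16: prefix='0' (no match yet)
Bit 17: prefix='00' -> emit 'o', reset
Bit 18: prefix='0' (no match yet)
Bit 19: prefix='01' -> emit 'l', reset

Answer: ljkookjjol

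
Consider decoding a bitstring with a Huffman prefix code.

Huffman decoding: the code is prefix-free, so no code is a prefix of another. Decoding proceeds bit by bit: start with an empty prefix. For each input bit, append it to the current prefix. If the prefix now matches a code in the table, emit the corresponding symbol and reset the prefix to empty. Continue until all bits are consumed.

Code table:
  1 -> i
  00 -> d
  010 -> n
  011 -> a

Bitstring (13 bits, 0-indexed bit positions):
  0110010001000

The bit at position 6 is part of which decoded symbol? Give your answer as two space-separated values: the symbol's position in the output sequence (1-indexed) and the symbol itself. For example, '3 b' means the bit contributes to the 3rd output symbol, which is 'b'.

Answer: 4 d

Derivation:
Bit 0: prefix='0' (no match yet)
Bit 1: prefix='01' (no match yet)
Bit 2: prefix='011' -> emit 'a', reset
Bit 3: prefix='0' (no match yet)
Bit 4: prefix='00' -> emit 'd', reset
Bit 5: prefix='1' -> emit 'i', reset
Bit 6: prefix='0' (no match yet)
Bit 7: prefix='00' -> emit 'd', reset
Bit 8: prefix='0' (no match yet)
Bit 9: prefix='01' (no match yet)
Bit 10: prefix='010' -> emit 'n', reset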